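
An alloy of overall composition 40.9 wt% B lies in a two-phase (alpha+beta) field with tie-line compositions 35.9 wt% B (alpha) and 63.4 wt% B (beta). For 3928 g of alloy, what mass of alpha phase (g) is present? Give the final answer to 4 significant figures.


f_alpha = (C_beta - C0) / (C_beta - C_alpha)
f_alpha = (63.4 - 40.9) / (63.4 - 35.9) = 0.818182
m_alpha = f_alpha * m_total = 0.818182 * 3928 = 3214 g


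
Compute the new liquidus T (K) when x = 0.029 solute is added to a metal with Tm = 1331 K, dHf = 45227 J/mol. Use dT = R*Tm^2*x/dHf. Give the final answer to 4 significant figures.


dT = R*Tm^2*x / dHf
dT = 8.314 * 1331^2 * 0.029 / 45227
dT = 9.44423 K
T_new = 1331 - 9.44423 = 1322 K


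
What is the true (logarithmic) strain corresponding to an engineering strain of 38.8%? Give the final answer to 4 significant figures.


epsilon_true = ln(1 + epsilon_eng)
epsilon_true = ln(1 + 0.388)
epsilon_true = 0.3279


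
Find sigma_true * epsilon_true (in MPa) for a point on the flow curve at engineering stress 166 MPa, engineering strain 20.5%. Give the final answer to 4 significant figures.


sigma_true = sigma_eng * (1 + epsilon_eng)
sigma_true = 166 * (1 + 0.205) = 200.03 MPa
epsilon_true = ln(1 + epsilon_eng)
epsilon_true = ln(1 + 0.205) = 0.18648
sigma_true * epsilon_true = 200.03 * 0.18648 = 37.3 MPa


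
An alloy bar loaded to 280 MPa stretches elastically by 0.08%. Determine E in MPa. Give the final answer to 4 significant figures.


E = sigma / epsilon
epsilon = 0.08% = 8e-04
E = 280 / 8e-04
E = 350000 MPa


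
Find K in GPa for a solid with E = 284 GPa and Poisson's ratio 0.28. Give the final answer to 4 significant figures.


K = E / (3*(1-2*nu))
K = 284 / (3*(1-2*0.28))
K = 215.2 GPa


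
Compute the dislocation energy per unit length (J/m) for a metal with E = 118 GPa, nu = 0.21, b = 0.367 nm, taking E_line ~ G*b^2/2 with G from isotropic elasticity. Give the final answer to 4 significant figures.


Step 1: G = E / (2*(1+nu))
G = 118 / (2*(1+0.21)) = 48.7603 GPa = 4.87603e+10 Pa
Step 2: E_line = G*b^2/2
b = 0.367 nm = 3.67e-10 m
E_line = 0.5 * 4.87603e+10 * (3.67e-10)^2 = 3.284e-09 J/m


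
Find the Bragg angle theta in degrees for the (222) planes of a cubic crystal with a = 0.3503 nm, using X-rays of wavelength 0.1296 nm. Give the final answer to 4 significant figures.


d = a / sqrt(h^2+k^2+l^2)
d = 0.3503 / sqrt(12) = 0.101123 nm
lambda = 2*d*sin(theta)  =>  sin(theta) = lambda / (2*d)
sin(theta) = 0.1296 / (2 * 0.101123) = 0.640804
theta = 39.85 deg


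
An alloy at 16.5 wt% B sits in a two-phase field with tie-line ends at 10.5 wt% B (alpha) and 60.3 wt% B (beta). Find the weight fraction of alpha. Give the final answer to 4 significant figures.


f_alpha = (C_beta - C0) / (C_beta - C_alpha)
f_alpha = (60.3 - 16.5) / (60.3 - 10.5)
f_alpha = 0.8795


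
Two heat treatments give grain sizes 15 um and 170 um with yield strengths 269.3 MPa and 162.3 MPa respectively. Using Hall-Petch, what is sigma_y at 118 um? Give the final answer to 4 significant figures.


sigma_y = sigma0 + k / sqrt(d)
1/sqrt(d1) = 1/sqrt(1.5e-05) = 258.199;  1/sqrt(d2) = 76.6965
k = (sigma1 - sigma2) / (1/sqrt(d1) - 1/sqrt(d2)) = (269.3 - 162.3) / (258.199 - 76.6965) = 0.589524 MPa*m^0.5
sigma0 = sigma1 - k/sqrt(d1) = 269.3 - 0.589524*258.199 = 117.086 MPa
sigma_y(d3) = 117.086 + 0.589524 / sqrt(1.18e-04) = 171.4 MPa


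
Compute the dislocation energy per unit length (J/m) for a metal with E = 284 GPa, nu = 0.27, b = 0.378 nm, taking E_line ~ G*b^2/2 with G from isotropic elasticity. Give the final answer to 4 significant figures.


Step 1: G = E / (2*(1+nu))
G = 284 / (2*(1+0.27)) = 111.811 GPa = 1.11811e+11 Pa
Step 2: E_line = G*b^2/2
b = 0.378 nm = 3.78e-10 m
E_line = 0.5 * 1.11811e+11 * (3.78e-10)^2 = 7.988e-09 J/m


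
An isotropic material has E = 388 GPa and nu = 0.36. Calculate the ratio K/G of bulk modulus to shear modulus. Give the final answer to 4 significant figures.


G = E / (2*(1+nu))
G = 388 / (2*(1+0.36)) = 142.647 GPa
K = E / (3*(1-2*nu))
K = 388 / (3*(1-2*0.36)) = 461.905 GPa
K/G = 461.905 / 142.647 = 3.238


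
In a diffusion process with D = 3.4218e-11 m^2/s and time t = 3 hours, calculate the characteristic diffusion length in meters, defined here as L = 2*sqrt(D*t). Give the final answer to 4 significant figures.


t = 3 hr = 10800 s
Diffusion length = 2*sqrt(D*t)
= 2*sqrt(3.4218e-11 * 10800)
= 1.216e-03 m


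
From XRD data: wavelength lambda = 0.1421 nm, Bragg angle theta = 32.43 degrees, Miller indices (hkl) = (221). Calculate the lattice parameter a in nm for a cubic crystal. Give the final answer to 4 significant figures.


d = lambda / (2*sin(theta))
d = 0.1421 / (2*sin(32.43 deg))
d = 0.13249 nm
a = d * sqrt(h^2+k^2+l^2) = 0.13249 * sqrt(9)
a = 0.3975 nm


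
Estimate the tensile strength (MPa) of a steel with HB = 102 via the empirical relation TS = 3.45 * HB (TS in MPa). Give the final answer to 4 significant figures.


TS (MPa) = 3.45 * HB
TS = 3.45 * 102
TS = 351.9 MPa


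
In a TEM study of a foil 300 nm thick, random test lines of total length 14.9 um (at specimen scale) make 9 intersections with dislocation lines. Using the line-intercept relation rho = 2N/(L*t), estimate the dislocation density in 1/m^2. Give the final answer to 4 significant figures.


rho = 2N / (L * t)
L = 14.9 um = 1.49e-05 m, t = 300 nm = 3e-07 m
rho = 2 * 9 / (1.49e-05 * 3e-07)
rho = 4.027e+12 1/m^2


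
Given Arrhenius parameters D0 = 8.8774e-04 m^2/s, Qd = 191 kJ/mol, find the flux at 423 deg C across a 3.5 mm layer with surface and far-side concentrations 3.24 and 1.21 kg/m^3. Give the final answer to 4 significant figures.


Step 1: D = D0 * exp(-Qd/(R*T))
T = 423 + 273.15 = 696.15 K
D = 8.8774e-04 * exp(-191e3 / (8.314 * 696.15)) = 4.13381e-18 m^2/s
Step 2: J = D * (C1 - C2) / dx
J = 4.13381e-18 * (3.24 - 1.21) / 3.5e-03
J = 2.398e-15 kg/(m^2*s)


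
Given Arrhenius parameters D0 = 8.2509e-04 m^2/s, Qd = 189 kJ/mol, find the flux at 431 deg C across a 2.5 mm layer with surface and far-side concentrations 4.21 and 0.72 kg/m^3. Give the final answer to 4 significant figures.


Step 1: D = D0 * exp(-Qd/(R*T))
T = 431 + 273.15 = 704.15 K
D = 8.2509e-04 * exp(-189e3 / (8.314 * 704.15)) = 7.86615e-18 m^2/s
Step 2: J = D * (C1 - C2) / dx
J = 7.86615e-18 * (4.21 - 0.72) / 2.5e-03
J = 1.098e-14 kg/(m^2*s)


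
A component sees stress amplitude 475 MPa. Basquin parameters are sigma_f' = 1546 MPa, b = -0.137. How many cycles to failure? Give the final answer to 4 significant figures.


sigma_a = sigma_f' * (2*Nf)^b
2*Nf = (sigma_a / sigma_f')^(1/b)
2*Nf = (475 / 1546)^(1/-0.137)
2*Nf = 5507.97
Nf = 2754 cycles


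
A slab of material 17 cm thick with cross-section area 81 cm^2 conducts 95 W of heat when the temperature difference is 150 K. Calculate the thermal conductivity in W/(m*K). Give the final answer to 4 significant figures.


k = Q*L / (A*dT)
L = 0.17 m, A = 8.1e-03 m^2
k = 95 * 0.17 / (8.1e-03 * 150)
k = 13.29 W/(m*K)


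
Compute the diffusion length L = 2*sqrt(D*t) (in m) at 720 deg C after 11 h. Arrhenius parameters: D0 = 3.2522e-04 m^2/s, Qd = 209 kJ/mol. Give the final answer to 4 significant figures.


Step 1: D = D0 * exp(-Qd/(R*T))
T = 993.15 K
D = 3.2522e-04 * exp(-209e3 / (8.314 * 993.15)) = 3.30707e-15 m^2/s
Step 2: L = 2*sqrt(D*t)
t = 11 h = 39600 s
L = 2*sqrt(3.30707e-15 * 39600) = 2.289e-05 m


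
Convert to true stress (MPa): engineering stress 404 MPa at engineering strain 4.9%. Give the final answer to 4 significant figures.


sigma_true = sigma_eng * (1 + epsilon_eng)
sigma_true = 404 * (1 + 0.049)
sigma_true = 423.8 MPa


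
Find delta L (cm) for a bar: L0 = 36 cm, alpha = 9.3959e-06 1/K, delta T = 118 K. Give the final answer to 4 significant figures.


dL = L0 * alpha * dT
dL = 36 * 9.3959e-06 * 118
dL = 0.03991 cm


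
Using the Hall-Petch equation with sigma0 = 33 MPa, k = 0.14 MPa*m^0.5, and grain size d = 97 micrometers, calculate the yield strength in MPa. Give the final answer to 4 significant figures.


sigma_y = sigma0 + k / sqrt(d)
d = 97 um = 9.7e-05 m
sigma_y = 33 + 0.14 / sqrt(9.7e-05)
sigma_y = 47.21 MPa


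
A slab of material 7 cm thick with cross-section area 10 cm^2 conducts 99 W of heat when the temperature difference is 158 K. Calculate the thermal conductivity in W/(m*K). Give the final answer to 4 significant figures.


k = Q*L / (A*dT)
L = 0.07 m, A = 1e-03 m^2
k = 99 * 0.07 / (1e-03 * 158)
k = 43.86 W/(m*K)


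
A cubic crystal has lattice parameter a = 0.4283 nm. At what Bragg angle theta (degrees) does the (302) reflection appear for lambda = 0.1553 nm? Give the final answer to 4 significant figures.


d = a / sqrt(h^2+k^2+l^2)
d = 0.4283 / sqrt(13) = 0.118789 nm
lambda = 2*d*sin(theta)  =>  sin(theta) = lambda / (2*d)
sin(theta) = 0.1553 / (2 * 0.118789) = 0.65368
theta = 40.82 deg


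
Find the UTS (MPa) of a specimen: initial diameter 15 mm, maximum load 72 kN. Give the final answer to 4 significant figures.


A0 = pi*(d/2)^2 = pi*(15/2)^2 = 176.715 mm^2
UTS = F_max / A0 = 72*1000 / 176.715
UTS = 407.4 MPa


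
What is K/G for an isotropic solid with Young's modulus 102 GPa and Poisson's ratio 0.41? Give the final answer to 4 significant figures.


G = E / (2*(1+nu))
G = 102 / (2*(1+0.41)) = 36.1702 GPa
K = E / (3*(1-2*nu))
K = 102 / (3*(1-2*0.41)) = 188.889 GPa
K/G = 188.889 / 36.1702 = 5.222


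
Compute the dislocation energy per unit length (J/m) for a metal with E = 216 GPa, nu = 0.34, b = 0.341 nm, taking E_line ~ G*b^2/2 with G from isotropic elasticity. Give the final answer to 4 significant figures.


Step 1: G = E / (2*(1+nu))
G = 216 / (2*(1+0.34)) = 80.597 GPa = 8.0597e+10 Pa
Step 2: E_line = G*b^2/2
b = 0.341 nm = 3.41e-10 m
E_line = 0.5 * 8.0597e+10 * (3.41e-10)^2 = 4.686e-09 J/m


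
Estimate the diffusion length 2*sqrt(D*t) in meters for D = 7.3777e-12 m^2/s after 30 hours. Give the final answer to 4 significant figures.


t = 30 hr = 108000 s
Diffusion length = 2*sqrt(D*t)
= 2*sqrt(7.3777e-12 * 108000)
= 1.785e-03 m


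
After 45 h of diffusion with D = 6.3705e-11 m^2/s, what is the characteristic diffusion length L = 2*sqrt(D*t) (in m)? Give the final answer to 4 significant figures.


t = 45 hr = 162000 s
Diffusion length = 2*sqrt(D*t)
= 2*sqrt(6.3705e-11 * 162000)
= 6.425e-03 m


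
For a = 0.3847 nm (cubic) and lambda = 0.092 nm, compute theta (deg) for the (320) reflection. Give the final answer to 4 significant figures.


d = a / sqrt(h^2+k^2+l^2)
d = 0.3847 / sqrt(13) = 0.106697 nm
lambda = 2*d*sin(theta)  =>  sin(theta) = lambda / (2*d)
sin(theta) = 0.092 / (2 * 0.106697) = 0.431129
theta = 25.54 deg


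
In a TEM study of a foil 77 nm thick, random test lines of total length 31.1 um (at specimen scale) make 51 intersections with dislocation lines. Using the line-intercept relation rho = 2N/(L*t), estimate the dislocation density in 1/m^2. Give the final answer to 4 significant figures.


rho = 2N / (L * t)
L = 31.1 um = 3.11e-05 m, t = 77 nm = 7.7e-08 m
rho = 2 * 51 / (3.11e-05 * 7.7e-08)
rho = 4.259e+13 1/m^2


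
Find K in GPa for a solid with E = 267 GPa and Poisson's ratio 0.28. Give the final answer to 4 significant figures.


K = E / (3*(1-2*nu))
K = 267 / (3*(1-2*0.28))
K = 202.3 GPa


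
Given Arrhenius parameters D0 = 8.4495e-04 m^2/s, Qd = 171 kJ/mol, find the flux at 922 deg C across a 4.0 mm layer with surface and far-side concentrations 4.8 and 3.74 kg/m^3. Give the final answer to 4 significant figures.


Step 1: D = D0 * exp(-Qd/(R*T))
T = 922 + 273.15 = 1195.15 K
D = 8.4495e-04 * exp(-171e3 / (8.314 * 1195.15)) = 2.83739e-11 m^2/s
Step 2: J = D * (C1 - C2) / dx
J = 2.83739e-11 * (4.8 - 3.74) / 4e-03
J = 7.519e-09 kg/(m^2*s)


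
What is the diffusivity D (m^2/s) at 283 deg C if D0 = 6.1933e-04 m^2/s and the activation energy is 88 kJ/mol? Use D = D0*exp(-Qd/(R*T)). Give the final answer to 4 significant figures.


D = D0 * exp(-Qd / (R*T))
T = 556.15 K
D = 6.1933e-04 * exp(-88e3 / (8.314 * 556.15))
D = 3.361e-12 m^2/s


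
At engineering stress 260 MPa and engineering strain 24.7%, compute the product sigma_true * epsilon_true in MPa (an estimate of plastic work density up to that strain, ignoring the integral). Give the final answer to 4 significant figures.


sigma_true = sigma_eng * (1 + epsilon_eng)
sigma_true = 260 * (1 + 0.247) = 324.22 MPa
epsilon_true = ln(1 + epsilon_eng)
epsilon_true = ln(1 + 0.247) = 0.220741
sigma_true * epsilon_true = 324.22 * 0.220741 = 71.57 MPa


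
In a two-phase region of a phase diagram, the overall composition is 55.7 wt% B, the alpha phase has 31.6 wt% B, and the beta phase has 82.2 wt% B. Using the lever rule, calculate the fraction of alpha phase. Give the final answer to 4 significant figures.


f_alpha = (C_beta - C0) / (C_beta - C_alpha)
f_alpha = (82.2 - 55.7) / (82.2 - 31.6)
f_alpha = 0.5237


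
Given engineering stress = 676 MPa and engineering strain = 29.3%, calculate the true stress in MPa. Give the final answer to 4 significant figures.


sigma_true = sigma_eng * (1 + epsilon_eng)
sigma_true = 676 * (1 + 0.293)
sigma_true = 874.1 MPa


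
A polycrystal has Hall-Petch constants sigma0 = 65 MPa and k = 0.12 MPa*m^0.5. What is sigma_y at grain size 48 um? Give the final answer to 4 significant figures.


sigma_y = sigma0 + k / sqrt(d)
d = 48 um = 4.8e-05 m
sigma_y = 65 + 0.12 / sqrt(4.8e-05)
sigma_y = 82.32 MPa


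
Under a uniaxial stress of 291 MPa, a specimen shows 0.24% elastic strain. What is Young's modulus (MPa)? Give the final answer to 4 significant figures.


E = sigma / epsilon
epsilon = 0.24% = 2.4e-03
E = 291 / 2.4e-03
E = 121300 MPa


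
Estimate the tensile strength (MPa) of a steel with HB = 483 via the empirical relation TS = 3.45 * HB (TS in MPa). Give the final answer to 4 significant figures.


TS (MPa) = 3.45 * HB
TS = 3.45 * 483
TS = 1666 MPa


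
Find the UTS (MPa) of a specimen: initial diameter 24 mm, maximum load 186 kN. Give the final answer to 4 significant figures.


A0 = pi*(d/2)^2 = pi*(24/2)^2 = 452.389 mm^2
UTS = F_max / A0 = 186*1000 / 452.389
UTS = 411.2 MPa


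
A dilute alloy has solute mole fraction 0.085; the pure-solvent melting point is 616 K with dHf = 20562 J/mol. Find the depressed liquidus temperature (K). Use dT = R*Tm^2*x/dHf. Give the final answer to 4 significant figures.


dT = R*Tm^2*x / dHf
dT = 8.314 * 616^2 * 0.085 / 20562
dT = 13.0414 K
T_new = 616 - 13.0414 = 603 K


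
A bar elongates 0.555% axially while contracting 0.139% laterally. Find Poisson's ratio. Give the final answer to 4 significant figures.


nu = -epsilon_lat / epsilon_axial
Lateral strain is contraction (negative), so using magnitudes:
nu = 0.139 / 0.555
nu = 0.2505


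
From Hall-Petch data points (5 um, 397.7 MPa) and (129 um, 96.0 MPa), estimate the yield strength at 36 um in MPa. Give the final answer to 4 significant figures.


sigma_y = sigma0 + k / sqrt(d)
1/sqrt(d1) = 1/sqrt(5e-06) = 447.214;  1/sqrt(d2) = 88.0451
k = (sigma1 - sigma2) / (1/sqrt(d1) - 1/sqrt(d2)) = (397.7 - 96.0) / (447.214 - 88.0451) = 0.839996 MPa*m^0.5
sigma0 = sigma1 - k/sqrt(d1) = 397.7 - 0.839996*447.214 = 22.0425 MPa
sigma_y(d3) = 22.0425 + 0.839996 / sqrt(3.6e-05) = 162 MPa


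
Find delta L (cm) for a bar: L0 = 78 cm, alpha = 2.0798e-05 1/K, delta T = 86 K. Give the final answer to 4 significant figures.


dL = L0 * alpha * dT
dL = 78 * 2.0798e-05 * 86
dL = 0.1395 cm


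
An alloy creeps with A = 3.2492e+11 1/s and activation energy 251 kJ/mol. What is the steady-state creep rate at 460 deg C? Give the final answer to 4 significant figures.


rate = A * exp(-Q / (R*T))
T = 460 + 273.15 = 733.15 K
rate = 3.2492e+11 * exp(-251e3 / (8.314 * 733.15))
rate = 4.248e-07 1/s


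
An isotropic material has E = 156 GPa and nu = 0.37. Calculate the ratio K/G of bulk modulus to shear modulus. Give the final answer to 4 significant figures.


G = E / (2*(1+nu))
G = 156 / (2*(1+0.37)) = 56.9343 GPa
K = E / (3*(1-2*nu))
K = 156 / (3*(1-2*0.37)) = 200 GPa
K/G = 200 / 56.9343 = 3.513


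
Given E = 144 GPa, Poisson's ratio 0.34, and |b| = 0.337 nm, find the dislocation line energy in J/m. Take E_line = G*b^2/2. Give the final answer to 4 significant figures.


Step 1: G = E / (2*(1+nu))
G = 144 / (2*(1+0.34)) = 53.7313 GPa = 5.37313e+10 Pa
Step 2: E_line = G*b^2/2
b = 0.337 nm = 3.37e-10 m
E_line = 0.5 * 5.37313e+10 * (3.37e-10)^2 = 3.051e-09 J/m


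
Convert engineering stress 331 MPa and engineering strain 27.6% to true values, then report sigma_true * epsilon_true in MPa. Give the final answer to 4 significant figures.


sigma_true = sigma_eng * (1 + epsilon_eng)
sigma_true = 331 * (1 + 0.276) = 422.356 MPa
epsilon_true = ln(1 + epsilon_eng)
epsilon_true = ln(1 + 0.276) = 0.24373
sigma_true * epsilon_true = 422.356 * 0.24373 = 102.9 MPa


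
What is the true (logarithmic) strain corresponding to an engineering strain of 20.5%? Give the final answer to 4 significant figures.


epsilon_true = ln(1 + epsilon_eng)
epsilon_true = ln(1 + 0.205)
epsilon_true = 0.1865


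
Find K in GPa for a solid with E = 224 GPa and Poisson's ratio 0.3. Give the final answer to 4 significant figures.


K = E / (3*(1-2*nu))
K = 224 / (3*(1-2*0.3))
K = 186.7 GPa


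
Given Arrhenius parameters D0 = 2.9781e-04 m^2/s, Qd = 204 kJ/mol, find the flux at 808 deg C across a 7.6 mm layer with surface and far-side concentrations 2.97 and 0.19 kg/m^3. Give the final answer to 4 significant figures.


Step 1: D = D0 * exp(-Qd/(R*T))
T = 808 + 273.15 = 1081.15 K
D = 2.9781e-04 * exp(-204e3 / (8.314 * 1081.15)) = 4.1451e-14 m^2/s
Step 2: J = D * (C1 - C2) / dx
J = 4.1451e-14 * (2.97 - 0.19) / 7.6e-03
J = 1.516e-11 kg/(m^2*s)


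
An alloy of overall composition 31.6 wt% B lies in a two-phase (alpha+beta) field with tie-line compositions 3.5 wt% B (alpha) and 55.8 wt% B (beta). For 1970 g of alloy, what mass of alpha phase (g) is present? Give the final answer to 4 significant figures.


f_alpha = (C_beta - C0) / (C_beta - C_alpha)
f_alpha = (55.8 - 31.6) / (55.8 - 3.5) = 0.462715
m_alpha = f_alpha * m_total = 0.462715 * 1970 = 911.5 g


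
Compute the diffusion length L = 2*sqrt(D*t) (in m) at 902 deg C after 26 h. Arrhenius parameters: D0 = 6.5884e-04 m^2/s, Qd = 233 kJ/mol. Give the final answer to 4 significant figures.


Step 1: D = D0 * exp(-Qd/(R*T))
T = 1175.15 K
D = 6.5884e-04 * exp(-233e3 / (8.314 * 1175.15)) = 2.89541e-14 m^2/s
Step 2: L = 2*sqrt(D*t)
t = 26 h = 93600 s
L = 2*sqrt(2.89541e-14 * 93600) = 1.041e-04 m


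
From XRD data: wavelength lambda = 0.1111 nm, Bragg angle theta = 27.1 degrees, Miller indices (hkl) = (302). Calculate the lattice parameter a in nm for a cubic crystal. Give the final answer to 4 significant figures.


d = lambda / (2*sin(theta))
d = 0.1111 / (2*sin(27.1 deg))
d = 0.121942 nm
a = d * sqrt(h^2+k^2+l^2) = 0.121942 * sqrt(13)
a = 0.4397 nm


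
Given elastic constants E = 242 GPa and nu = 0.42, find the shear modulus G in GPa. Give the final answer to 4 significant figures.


G = E / (2*(1+nu))
G = 242 / (2*(1+0.42))
G = 85.21 GPa


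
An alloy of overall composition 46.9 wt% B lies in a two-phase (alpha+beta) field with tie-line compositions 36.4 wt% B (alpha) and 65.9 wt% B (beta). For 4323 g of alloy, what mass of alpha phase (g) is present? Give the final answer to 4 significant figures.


f_alpha = (C_beta - C0) / (C_beta - C_alpha)
f_alpha = (65.9 - 46.9) / (65.9 - 36.4) = 0.644068
m_alpha = f_alpha * m_total = 0.644068 * 4323 = 2784 g


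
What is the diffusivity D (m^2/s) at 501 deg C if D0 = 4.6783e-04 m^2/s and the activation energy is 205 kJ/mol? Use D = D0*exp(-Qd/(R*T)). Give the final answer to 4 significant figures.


D = D0 * exp(-Qd / (R*T))
T = 774.15 K
D = 4.6783e-04 * exp(-205e3 / (8.314 * 774.15))
D = 6.879e-18 m^2/s


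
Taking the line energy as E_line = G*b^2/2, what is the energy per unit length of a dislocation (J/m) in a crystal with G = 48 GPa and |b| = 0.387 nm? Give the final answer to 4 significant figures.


E = G*b^2/2
b = 0.387 nm = 3.87e-10 m
G = 48 GPa = 4.8e+10 Pa
E = 0.5 * 4.8e+10 * (3.87e-10)^2
E = 3.594e-09 J/m


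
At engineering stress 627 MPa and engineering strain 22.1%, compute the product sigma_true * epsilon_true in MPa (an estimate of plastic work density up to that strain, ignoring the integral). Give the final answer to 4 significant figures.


sigma_true = sigma_eng * (1 + epsilon_eng)
sigma_true = 627 * (1 + 0.221) = 765.567 MPa
epsilon_true = ln(1 + epsilon_eng)
epsilon_true = ln(1 + 0.221) = 0.19967
sigma_true * epsilon_true = 765.567 * 0.19967 = 152.9 MPa


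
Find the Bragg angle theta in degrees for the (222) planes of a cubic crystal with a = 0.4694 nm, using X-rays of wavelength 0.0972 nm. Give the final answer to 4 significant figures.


d = a / sqrt(h^2+k^2+l^2)
d = 0.4694 / sqrt(12) = 0.135504 nm
lambda = 2*d*sin(theta)  =>  sin(theta) = lambda / (2*d)
sin(theta) = 0.0972 / (2 * 0.135504) = 0.358661
theta = 21.02 deg


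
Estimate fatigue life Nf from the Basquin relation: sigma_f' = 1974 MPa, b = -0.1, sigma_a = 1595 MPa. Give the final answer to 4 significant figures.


sigma_a = sigma_f' * (2*Nf)^b
2*Nf = (sigma_a / sigma_f')^(1/b)
2*Nf = (1595 / 1974)^(1/-0.1)
2*Nf = 8.43072
Nf = 4.215 cycles


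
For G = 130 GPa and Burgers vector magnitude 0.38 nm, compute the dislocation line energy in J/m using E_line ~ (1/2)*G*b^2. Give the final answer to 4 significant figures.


E = G*b^2/2
b = 0.38 nm = 3.8e-10 m
G = 130 GPa = 1.3e+11 Pa
E = 0.5 * 1.3e+11 * (3.8e-10)^2
E = 9.386e-09 J/m


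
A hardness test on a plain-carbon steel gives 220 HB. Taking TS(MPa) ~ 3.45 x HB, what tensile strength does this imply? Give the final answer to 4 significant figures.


TS (MPa) = 3.45 * HB
TS = 3.45 * 220
TS = 759 MPa


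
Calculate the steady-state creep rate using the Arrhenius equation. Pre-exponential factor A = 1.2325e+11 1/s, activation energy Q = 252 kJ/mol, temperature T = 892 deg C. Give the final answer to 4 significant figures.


rate = A * exp(-Q / (R*T))
T = 892 + 273.15 = 1165.15 K
rate = 1.2325e+11 * exp(-252e3 / (8.314 * 1165.15))
rate = 0.6209 1/s


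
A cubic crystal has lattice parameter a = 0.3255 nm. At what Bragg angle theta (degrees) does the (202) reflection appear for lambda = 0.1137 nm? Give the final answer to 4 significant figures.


d = a / sqrt(h^2+k^2+l^2)
d = 0.3255 / sqrt(8) = 0.115082 nm
lambda = 2*d*sin(theta)  =>  sin(theta) = lambda / (2*d)
sin(theta) = 0.1137 / (2 * 0.115082) = 0.493997
theta = 29.6 deg


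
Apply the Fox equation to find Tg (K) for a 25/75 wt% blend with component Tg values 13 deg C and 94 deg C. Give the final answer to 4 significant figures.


1/Tg = w1/Tg1 + w2/Tg2 (in Kelvin)
Tg1 = 286.15 K, Tg2 = 367.15 K
1/Tg = 0.25/286.15 + 0.75/367.15
Tg = 342.9 K


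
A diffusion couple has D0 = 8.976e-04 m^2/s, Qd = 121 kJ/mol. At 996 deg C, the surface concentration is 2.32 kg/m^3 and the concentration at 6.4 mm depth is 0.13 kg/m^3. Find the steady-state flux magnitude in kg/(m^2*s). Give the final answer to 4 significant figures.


Step 1: D = D0 * exp(-Qd/(R*T))
T = 996 + 273.15 = 1269.15 K
D = 8.976e-04 * exp(-121e3 / (8.314 * 1269.15)) = 9.39472e-09 m^2/s
Step 2: J = D * (C1 - C2) / dx
J = 9.39472e-09 * (2.32 - 0.13) / 6.4e-03
J = 3.215e-06 kg/(m^2*s)


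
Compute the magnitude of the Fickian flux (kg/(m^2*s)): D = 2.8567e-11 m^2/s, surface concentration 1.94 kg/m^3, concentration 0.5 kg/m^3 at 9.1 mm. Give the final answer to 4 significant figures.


J = -D * (dC/dx) = D * (C1 - C2) / dx
J = 2.8567e-11 * (1.94 - 0.5) / 9.1e-03
J = 4.52e-09 kg/(m^2*s)


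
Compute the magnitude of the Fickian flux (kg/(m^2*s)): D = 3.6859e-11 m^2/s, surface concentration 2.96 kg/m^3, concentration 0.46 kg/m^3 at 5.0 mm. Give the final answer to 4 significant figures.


J = -D * (dC/dx) = D * (C1 - C2) / dx
J = 3.6859e-11 * (2.96 - 0.46) / 5e-03
J = 1.843e-08 kg/(m^2*s)


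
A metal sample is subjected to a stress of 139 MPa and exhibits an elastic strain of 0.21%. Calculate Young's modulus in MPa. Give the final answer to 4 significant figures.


E = sigma / epsilon
epsilon = 0.21% = 2.1e-03
E = 139 / 2.1e-03
E = 66190 MPa


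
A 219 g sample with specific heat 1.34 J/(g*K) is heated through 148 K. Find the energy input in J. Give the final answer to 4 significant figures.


Q = m * cp * dT
Q = 219 * 1.34 * 148
Q = 43430 J


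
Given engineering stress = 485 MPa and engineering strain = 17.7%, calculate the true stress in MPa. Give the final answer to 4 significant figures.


sigma_true = sigma_eng * (1 + epsilon_eng)
sigma_true = 485 * (1 + 0.177)
sigma_true = 570.8 MPa


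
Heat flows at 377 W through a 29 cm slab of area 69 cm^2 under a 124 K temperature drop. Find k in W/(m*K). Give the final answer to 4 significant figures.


k = Q*L / (A*dT)
L = 0.29 m, A = 6.9e-03 m^2
k = 377 * 0.29 / (6.9e-03 * 124)
k = 127.8 W/(m*K)


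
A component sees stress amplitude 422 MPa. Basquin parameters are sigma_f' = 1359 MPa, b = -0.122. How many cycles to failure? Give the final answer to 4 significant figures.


sigma_a = sigma_f' * (2*Nf)^b
2*Nf = (sigma_a / sigma_f')^(1/b)
2*Nf = (422 / 1359)^(1/-0.122)
2*Nf = 14560.4
Nf = 7280 cycles


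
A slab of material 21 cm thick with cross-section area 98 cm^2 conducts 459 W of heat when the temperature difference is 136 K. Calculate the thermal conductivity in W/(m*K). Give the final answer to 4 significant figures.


k = Q*L / (A*dT)
L = 0.21 m, A = 9.8e-03 m^2
k = 459 * 0.21 / (9.8e-03 * 136)
k = 72.32 W/(m*K)


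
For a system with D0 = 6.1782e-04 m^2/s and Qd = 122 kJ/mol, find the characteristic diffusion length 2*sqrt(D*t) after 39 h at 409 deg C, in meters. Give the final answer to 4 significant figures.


Step 1: D = D0 * exp(-Qd/(R*T))
T = 682.15 K
D = 6.1782e-04 * exp(-122e3 / (8.314 * 682.15)) = 2.80901e-13 m^2/s
Step 2: L = 2*sqrt(D*t)
t = 39 h = 140400 s
L = 2*sqrt(2.80901e-13 * 140400) = 3.972e-04 m


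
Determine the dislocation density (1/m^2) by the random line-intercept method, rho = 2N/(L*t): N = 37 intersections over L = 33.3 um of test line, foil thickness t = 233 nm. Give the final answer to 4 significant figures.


rho = 2N / (L * t)
L = 33.3 um = 3.33e-05 m, t = 233 nm = 2.33e-07 m
rho = 2 * 37 / (3.33e-05 * 2.33e-07)
rho = 9.537e+12 1/m^2


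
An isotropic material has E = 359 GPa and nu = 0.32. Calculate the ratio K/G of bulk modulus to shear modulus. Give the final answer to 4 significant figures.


G = E / (2*(1+nu))
G = 359 / (2*(1+0.32)) = 135.985 GPa
K = E / (3*(1-2*nu))
K = 359 / (3*(1-2*0.32)) = 332.407 GPa
K/G = 332.407 / 135.985 = 2.444


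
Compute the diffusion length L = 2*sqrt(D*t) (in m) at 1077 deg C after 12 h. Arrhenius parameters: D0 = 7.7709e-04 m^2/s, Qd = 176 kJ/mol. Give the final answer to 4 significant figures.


Step 1: D = D0 * exp(-Qd/(R*T))
T = 1350.15 K
D = 7.7709e-04 * exp(-176e3 / (8.314 * 1350.15)) = 1.2054e-10 m^2/s
Step 2: L = 2*sqrt(D*t)
t = 12 h = 43200 s
L = 2*sqrt(1.2054e-10 * 43200) = 4.564e-03 m


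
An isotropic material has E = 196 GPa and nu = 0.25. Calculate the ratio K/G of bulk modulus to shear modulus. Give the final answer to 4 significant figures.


G = E / (2*(1+nu))
G = 196 / (2*(1+0.25)) = 78.4 GPa
K = E / (3*(1-2*nu))
K = 196 / (3*(1-2*0.25)) = 130.667 GPa
K/G = 130.667 / 78.4 = 1.667


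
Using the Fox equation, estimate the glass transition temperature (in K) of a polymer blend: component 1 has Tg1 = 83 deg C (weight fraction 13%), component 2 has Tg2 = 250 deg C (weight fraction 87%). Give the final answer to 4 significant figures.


1/Tg = w1/Tg1 + w2/Tg2 (in Kelvin)
Tg1 = 356.15 K, Tg2 = 523.15 K
1/Tg = 0.13/356.15 + 0.87/523.15
Tg = 493.1 K


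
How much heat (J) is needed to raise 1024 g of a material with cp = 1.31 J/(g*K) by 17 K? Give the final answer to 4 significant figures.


Q = m * cp * dT
Q = 1024 * 1.31 * 17
Q = 22800 J


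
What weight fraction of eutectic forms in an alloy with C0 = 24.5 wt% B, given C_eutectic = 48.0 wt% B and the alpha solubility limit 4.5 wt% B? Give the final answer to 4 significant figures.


f_primary = (C_e - C0) / (C_e - C_alpha_max)
f_primary = (48.0 - 24.5) / (48.0 - 4.5)
f_primary = 0.54023
f_eutectic = 1 - 0.54023 = 0.4598


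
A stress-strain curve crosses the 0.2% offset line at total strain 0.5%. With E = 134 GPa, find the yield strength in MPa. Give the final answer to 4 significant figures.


Offset strain = 0.002
Elastic strain at yield = total_strain - offset = 5e-03 - 0.002 = 3e-03
sigma_y = E * elastic_strain = 134000 * 3e-03
sigma_y = 402 MPa


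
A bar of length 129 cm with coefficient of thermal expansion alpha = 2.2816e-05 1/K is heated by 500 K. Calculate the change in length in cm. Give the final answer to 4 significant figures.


dL = L0 * alpha * dT
dL = 129 * 2.2816e-05 * 500
dL = 1.472 cm


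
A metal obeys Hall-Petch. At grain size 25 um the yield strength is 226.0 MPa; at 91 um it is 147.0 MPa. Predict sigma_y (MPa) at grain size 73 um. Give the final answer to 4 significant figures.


sigma_y = sigma0 + k / sqrt(d)
1/sqrt(d1) = 1/sqrt(2.5e-05) = 200;  1/sqrt(d2) = 104.828
k = (sigma1 - sigma2) / (1/sqrt(d1) - 1/sqrt(d2)) = (226.0 - 147.0) / (200 - 104.828) = 0.83008 MPa*m^0.5
sigma0 = sigma1 - k/sqrt(d1) = 226.0 - 0.83008*200 = 59.9839 MPa
sigma_y(d3) = 59.9839 + 0.83008 / sqrt(7.3e-05) = 157.1 MPa


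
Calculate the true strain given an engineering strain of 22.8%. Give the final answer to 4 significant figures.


epsilon_true = ln(1 + epsilon_eng)
epsilon_true = ln(1 + 0.228)
epsilon_true = 0.2054


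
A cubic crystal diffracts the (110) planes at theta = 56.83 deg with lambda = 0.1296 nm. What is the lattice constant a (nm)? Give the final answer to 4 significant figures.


d = lambda / (2*sin(theta))
d = 0.1296 / (2*sin(56.83 deg))
d = 0.0774146 nm
a = d * sqrt(h^2+k^2+l^2) = 0.0774146 * sqrt(2)
a = 0.1095 nm


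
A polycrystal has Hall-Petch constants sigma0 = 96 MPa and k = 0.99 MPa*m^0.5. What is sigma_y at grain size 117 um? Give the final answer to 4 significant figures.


sigma_y = sigma0 + k / sqrt(d)
d = 117 um = 1.17e-04 m
sigma_y = 96 + 0.99 / sqrt(1.17e-04)
sigma_y = 187.5 MPa


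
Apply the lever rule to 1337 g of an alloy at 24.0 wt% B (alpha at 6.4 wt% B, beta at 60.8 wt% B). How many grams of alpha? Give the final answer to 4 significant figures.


f_alpha = (C_beta - C0) / (C_beta - C_alpha)
f_alpha = (60.8 - 24.0) / (60.8 - 6.4) = 0.676471
m_alpha = f_alpha * m_total = 0.676471 * 1337 = 904.4 g


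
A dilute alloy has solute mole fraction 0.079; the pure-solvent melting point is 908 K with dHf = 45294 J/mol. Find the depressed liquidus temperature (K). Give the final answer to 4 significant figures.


dT = R*Tm^2*x / dHf
dT = 8.314 * 908^2 * 0.079 / 45294
dT = 11.9555 K
T_new = 908 - 11.9555 = 896 K


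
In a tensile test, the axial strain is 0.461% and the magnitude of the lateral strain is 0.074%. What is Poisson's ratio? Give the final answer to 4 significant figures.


nu = -epsilon_lat / epsilon_axial
Lateral strain is contraction (negative), so using magnitudes:
nu = 0.074 / 0.461
nu = 0.1605


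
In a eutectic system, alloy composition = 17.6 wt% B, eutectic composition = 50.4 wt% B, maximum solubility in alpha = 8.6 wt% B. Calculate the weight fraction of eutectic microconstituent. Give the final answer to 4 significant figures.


f_primary = (C_e - C0) / (C_e - C_alpha_max)
f_primary = (50.4 - 17.6) / (50.4 - 8.6)
f_primary = 0.784689
f_eutectic = 1 - 0.784689 = 0.2153


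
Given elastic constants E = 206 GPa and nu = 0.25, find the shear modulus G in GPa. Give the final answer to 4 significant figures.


G = E / (2*(1+nu))
G = 206 / (2*(1+0.25))
G = 82.4 GPa


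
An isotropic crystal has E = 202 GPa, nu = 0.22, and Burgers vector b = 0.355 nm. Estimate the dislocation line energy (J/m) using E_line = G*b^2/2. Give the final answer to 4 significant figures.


Step 1: G = E / (2*(1+nu))
G = 202 / (2*(1+0.22)) = 82.7869 GPa = 8.27869e+10 Pa
Step 2: E_line = G*b^2/2
b = 0.355 nm = 3.55e-10 m
E_line = 0.5 * 8.27869e+10 * (3.55e-10)^2 = 5.217e-09 J/m


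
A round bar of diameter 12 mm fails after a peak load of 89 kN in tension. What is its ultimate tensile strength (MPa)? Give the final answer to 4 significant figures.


A0 = pi*(d/2)^2 = pi*(12/2)^2 = 113.097 mm^2
UTS = F_max / A0 = 89*1000 / 113.097
UTS = 786.9 MPa


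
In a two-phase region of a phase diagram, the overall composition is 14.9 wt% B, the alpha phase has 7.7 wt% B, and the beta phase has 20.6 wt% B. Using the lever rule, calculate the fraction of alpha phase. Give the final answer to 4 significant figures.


f_alpha = (C_beta - C0) / (C_beta - C_alpha)
f_alpha = (20.6 - 14.9) / (20.6 - 7.7)
f_alpha = 0.4419


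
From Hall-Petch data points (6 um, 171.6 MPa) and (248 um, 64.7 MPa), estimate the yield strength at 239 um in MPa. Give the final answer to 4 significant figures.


sigma_y = sigma0 + k / sqrt(d)
1/sqrt(d1) = 1/sqrt(6e-06) = 408.248;  1/sqrt(d2) = 63.5001
k = (sigma1 - sigma2) / (1/sqrt(d1) - 1/sqrt(d2)) = (171.6 - 64.7) / (408.248 - 63.5001) = 0.310081 MPa*m^0.5
sigma0 = sigma1 - k/sqrt(d1) = 171.6 - 0.310081*408.248 = 45.0098 MPa
sigma_y(d3) = 45.0098 + 0.310081 / sqrt(2.39e-04) = 65.07 MPa


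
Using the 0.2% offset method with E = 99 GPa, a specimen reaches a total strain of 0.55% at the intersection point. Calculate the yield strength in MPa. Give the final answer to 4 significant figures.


Offset strain = 0.002
Elastic strain at yield = total_strain - offset = 5.5e-03 - 0.002 = 3.5e-03
sigma_y = E * elastic_strain = 99000 * 3.5e-03
sigma_y = 346.5 MPa


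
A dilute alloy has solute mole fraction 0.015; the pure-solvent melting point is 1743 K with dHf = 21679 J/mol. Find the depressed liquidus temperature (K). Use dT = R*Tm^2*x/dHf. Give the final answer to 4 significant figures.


dT = R*Tm^2*x / dHf
dT = 8.314 * 1743^2 * 0.015 / 21679
dT = 17.4766 K
T_new = 1743 - 17.4766 = 1726 K


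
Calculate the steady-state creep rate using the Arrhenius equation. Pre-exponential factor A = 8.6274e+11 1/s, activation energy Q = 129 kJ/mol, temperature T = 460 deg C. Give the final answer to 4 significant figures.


rate = A * exp(-Q / (R*T))
T = 460 + 273.15 = 733.15 K
rate = 8.6274e+11 * exp(-129e3 / (8.314 * 733.15))
rate = 555.5 1/s


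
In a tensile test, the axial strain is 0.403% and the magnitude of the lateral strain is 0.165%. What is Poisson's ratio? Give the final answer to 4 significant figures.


nu = -epsilon_lat / epsilon_axial
Lateral strain is contraction (negative), so using magnitudes:
nu = 0.165 / 0.403
nu = 0.4094


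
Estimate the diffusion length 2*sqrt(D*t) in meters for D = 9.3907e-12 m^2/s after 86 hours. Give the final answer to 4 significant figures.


t = 86 hr = 309600 s
Diffusion length = 2*sqrt(D*t)
= 2*sqrt(9.3907e-12 * 309600)
= 3.41e-03 m


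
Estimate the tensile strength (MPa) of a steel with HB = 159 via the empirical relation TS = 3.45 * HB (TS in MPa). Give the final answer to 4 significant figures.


TS (MPa) = 3.45 * HB
TS = 3.45 * 159
TS = 548.6 MPa


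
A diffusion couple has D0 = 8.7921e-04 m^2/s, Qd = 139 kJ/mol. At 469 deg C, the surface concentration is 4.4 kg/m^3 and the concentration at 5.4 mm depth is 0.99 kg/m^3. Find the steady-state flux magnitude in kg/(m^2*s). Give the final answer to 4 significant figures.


Step 1: D = D0 * exp(-Qd/(R*T))
T = 469 + 273.15 = 742.15 K
D = 8.7921e-04 * exp(-139e3 / (8.314 * 742.15)) = 1.44718e-13 m^2/s
Step 2: J = D * (C1 - C2) / dx
J = 1.44718e-13 * (4.4 - 0.99) / 5.4e-03
J = 9.139e-11 kg/(m^2*s)


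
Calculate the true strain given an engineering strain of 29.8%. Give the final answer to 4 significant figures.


epsilon_true = ln(1 + epsilon_eng)
epsilon_true = ln(1 + 0.298)
epsilon_true = 0.2608


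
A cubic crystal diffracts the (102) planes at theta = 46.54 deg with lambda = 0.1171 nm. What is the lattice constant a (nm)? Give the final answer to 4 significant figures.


d = lambda / (2*sin(theta))
d = 0.1171 / (2*sin(46.54 deg))
d = 0.0806635 nm
a = d * sqrt(h^2+k^2+l^2) = 0.0806635 * sqrt(5)
a = 0.1804 nm


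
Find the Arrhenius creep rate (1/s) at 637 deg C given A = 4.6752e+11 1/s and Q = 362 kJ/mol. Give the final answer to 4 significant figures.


rate = A * exp(-Q / (R*T))
T = 637 + 273.15 = 910.15 K
rate = 4.6752e+11 * exp(-362e3 / (8.314 * 910.15))
rate = 7.824e-10 1/s


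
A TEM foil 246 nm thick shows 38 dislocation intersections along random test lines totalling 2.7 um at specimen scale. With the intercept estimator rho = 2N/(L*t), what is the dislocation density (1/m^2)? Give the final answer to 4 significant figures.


rho = 2N / (L * t)
L = 2.7 um = 2.7e-06 m, t = 246 nm = 2.46e-07 m
rho = 2 * 38 / (2.7e-06 * 2.46e-07)
rho = 1.144e+14 1/m^2


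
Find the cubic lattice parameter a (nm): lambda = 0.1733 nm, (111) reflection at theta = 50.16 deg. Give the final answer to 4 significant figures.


d = lambda / (2*sin(theta))
d = 0.1733 / (2*sin(50.16 deg))
d = 0.11285 nm
a = d * sqrt(h^2+k^2+l^2) = 0.11285 * sqrt(3)
a = 0.1955 nm


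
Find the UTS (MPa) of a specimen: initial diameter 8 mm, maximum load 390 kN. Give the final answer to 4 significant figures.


A0 = pi*(d/2)^2 = pi*(8/2)^2 = 50.2655 mm^2
UTS = F_max / A0 = 390*1000 / 50.2655
UTS = 7759 MPa


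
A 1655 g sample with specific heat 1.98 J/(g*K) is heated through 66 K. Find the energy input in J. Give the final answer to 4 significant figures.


Q = m * cp * dT
Q = 1655 * 1.98 * 66
Q = 216300 J


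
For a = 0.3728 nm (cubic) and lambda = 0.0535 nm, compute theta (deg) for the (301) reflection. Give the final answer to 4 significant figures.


d = a / sqrt(h^2+k^2+l^2)
d = 0.3728 / sqrt(10) = 0.11789 nm
lambda = 2*d*sin(theta)  =>  sin(theta) = lambda / (2*d)
sin(theta) = 0.0535 / (2 * 0.11789) = 0.226907
theta = 13.12 deg


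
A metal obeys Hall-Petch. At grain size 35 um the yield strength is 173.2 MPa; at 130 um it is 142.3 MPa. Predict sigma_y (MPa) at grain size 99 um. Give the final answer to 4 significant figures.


sigma_y = sigma0 + k / sqrt(d)
1/sqrt(d1) = 1/sqrt(3.5e-05) = 169.031;  1/sqrt(d2) = 87.7058
k = (sigma1 - sigma2) / (1/sqrt(d1) - 1/sqrt(d2)) = (173.2 - 142.3) / (169.031 - 87.7058) = 0.379957 MPa*m^0.5
sigma0 = sigma1 - k/sqrt(d1) = 173.2 - 0.379957*169.031 = 108.976 MPa
sigma_y(d3) = 108.976 + 0.379957 / sqrt(9.9e-05) = 147.2 MPa


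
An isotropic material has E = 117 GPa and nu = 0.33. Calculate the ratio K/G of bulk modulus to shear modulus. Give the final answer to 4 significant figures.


G = E / (2*(1+nu))
G = 117 / (2*(1+0.33)) = 43.985 GPa
K = E / (3*(1-2*nu))
K = 117 / (3*(1-2*0.33)) = 114.706 GPa
K/G = 114.706 / 43.985 = 2.608


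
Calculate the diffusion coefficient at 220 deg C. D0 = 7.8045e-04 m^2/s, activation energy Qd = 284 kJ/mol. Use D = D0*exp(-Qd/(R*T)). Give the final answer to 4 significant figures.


D = D0 * exp(-Qd / (R*T))
T = 493.15 K
D = 7.8045e-04 * exp(-284e3 / (8.314 * 493.15))
D = 6.455e-34 m^2/s


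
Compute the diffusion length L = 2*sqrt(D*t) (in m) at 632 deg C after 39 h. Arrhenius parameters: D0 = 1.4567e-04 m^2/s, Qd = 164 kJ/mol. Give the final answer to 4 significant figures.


Step 1: D = D0 * exp(-Qd/(R*T))
T = 905.15 K
D = 1.4567e-04 * exp(-164e3 / (8.314 * 905.15)) = 4.99887e-14 m^2/s
Step 2: L = 2*sqrt(D*t)
t = 39 h = 140400 s
L = 2*sqrt(4.99887e-14 * 140400) = 1.676e-04 m


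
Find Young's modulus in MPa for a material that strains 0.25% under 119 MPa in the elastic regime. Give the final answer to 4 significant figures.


E = sigma / epsilon
epsilon = 0.25% = 2.5e-03
E = 119 / 2.5e-03
E = 47600 MPa
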